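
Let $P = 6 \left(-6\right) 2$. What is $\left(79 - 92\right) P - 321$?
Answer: $615$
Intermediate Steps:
$P = -72$ ($P = \left(-36\right) 2 = -72$)
$\left(79 - 92\right) P - 321 = \left(79 - 92\right) \left(-72\right) - 321 = \left(-13\right) \left(-72\right) - 321 = 936 - 321 = 615$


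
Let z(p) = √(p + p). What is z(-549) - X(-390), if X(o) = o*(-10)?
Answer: -3900 + 3*I*√122 ≈ -3900.0 + 33.136*I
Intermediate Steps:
X(o) = -10*o
z(p) = √2*√p (z(p) = √(2*p) = √2*√p)
z(-549) - X(-390) = √2*√(-549) - (-10)*(-390) = √2*(3*I*√61) - 1*3900 = 3*I*√122 - 3900 = -3900 + 3*I*√122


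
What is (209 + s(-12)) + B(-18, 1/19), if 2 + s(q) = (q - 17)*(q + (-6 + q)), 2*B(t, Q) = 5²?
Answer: 2179/2 ≈ 1089.5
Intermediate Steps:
B(t, Q) = 25/2 (B(t, Q) = (½)*5² = (½)*25 = 25/2)
s(q) = -2 + (-17 + q)*(-6 + 2*q) (s(q) = -2 + (q - 17)*(q + (-6 + q)) = -2 + (-17 + q)*(-6 + 2*q))
(209 + s(-12)) + B(-18, 1/19) = (209 + (100 - 40*(-12) + 2*(-12)²)) + 25/2 = (209 + (100 + 480 + 2*144)) + 25/2 = (209 + (100 + 480 + 288)) + 25/2 = (209 + 868) + 25/2 = 1077 + 25/2 = 2179/2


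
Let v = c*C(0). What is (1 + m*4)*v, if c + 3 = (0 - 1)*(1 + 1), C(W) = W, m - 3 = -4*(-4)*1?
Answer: 0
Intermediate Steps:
m = 19 (m = 3 - 4*(-4)*1 = 3 + 16*1 = 3 + 16 = 19)
c = -5 (c = -3 + (0 - 1)*(1 + 1) = -3 - 1*2 = -3 - 2 = -5)
v = 0 (v = -5*0 = 0)
(1 + m*4)*v = (1 + 19*4)*0 = (1 + 76)*0 = 77*0 = 0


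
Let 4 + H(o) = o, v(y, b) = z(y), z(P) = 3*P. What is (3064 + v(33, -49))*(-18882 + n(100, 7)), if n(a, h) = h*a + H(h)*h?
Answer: -57443243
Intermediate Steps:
v(y, b) = 3*y
H(o) = -4 + o
n(a, h) = a*h + h*(-4 + h) (n(a, h) = h*a + (-4 + h)*h = a*h + h*(-4 + h))
(3064 + v(33, -49))*(-18882 + n(100, 7)) = (3064 + 3*33)*(-18882 + 7*(-4 + 100 + 7)) = (3064 + 99)*(-18882 + 7*103) = 3163*(-18882 + 721) = 3163*(-18161) = -57443243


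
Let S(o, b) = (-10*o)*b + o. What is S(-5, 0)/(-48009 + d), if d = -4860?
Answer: 5/52869 ≈ 9.4573e-5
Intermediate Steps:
S(o, b) = o - 10*b*o (S(o, b) = -10*b*o + o = o - 10*b*o)
S(-5, 0)/(-48009 + d) = (-5*(1 - 10*0))/(-48009 - 4860) = (-5*(1 + 0))/(-52869) = -(-5)/52869 = -1/52869*(-5) = 5/52869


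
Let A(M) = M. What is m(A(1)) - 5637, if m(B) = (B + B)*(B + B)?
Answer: -5633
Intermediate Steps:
m(B) = 4*B² (m(B) = (2*B)*(2*B) = 4*B²)
m(A(1)) - 5637 = 4*1² - 5637 = 4*1 - 5637 = 4 - 5637 = -5633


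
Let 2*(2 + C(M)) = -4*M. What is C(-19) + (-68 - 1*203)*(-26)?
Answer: 7082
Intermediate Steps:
C(M) = -2 - 2*M (C(M) = -2 + (-4*M)/2 = -2 - 2*M)
C(-19) + (-68 - 1*203)*(-26) = (-2 - 2*(-19)) + (-68 - 1*203)*(-26) = (-2 + 38) + (-68 - 203)*(-26) = 36 - 271*(-26) = 36 + 7046 = 7082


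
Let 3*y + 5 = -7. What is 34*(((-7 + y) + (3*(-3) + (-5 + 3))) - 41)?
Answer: -2142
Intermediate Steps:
y = -4 (y = -5/3 + (⅓)*(-7) = -5/3 - 7/3 = -4)
34*(((-7 + y) + (3*(-3) + (-5 + 3))) - 41) = 34*(((-7 - 4) + (3*(-3) + (-5 + 3))) - 41) = 34*((-11 + (-9 - 2)) - 41) = 34*((-11 - 11) - 41) = 34*(-22 - 41) = 34*(-63) = -2142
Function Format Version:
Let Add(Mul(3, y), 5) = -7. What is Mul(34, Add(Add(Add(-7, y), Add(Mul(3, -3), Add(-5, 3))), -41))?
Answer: -2142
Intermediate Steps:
y = -4 (y = Add(Rational(-5, 3), Mul(Rational(1, 3), -7)) = Add(Rational(-5, 3), Rational(-7, 3)) = -4)
Mul(34, Add(Add(Add(-7, y), Add(Mul(3, -3), Add(-5, 3))), -41)) = Mul(34, Add(Add(Add(-7, -4), Add(Mul(3, -3), Add(-5, 3))), -41)) = Mul(34, Add(Add(-11, Add(-9, -2)), -41)) = Mul(34, Add(Add(-11, -11), -41)) = Mul(34, Add(-22, -41)) = Mul(34, -63) = -2142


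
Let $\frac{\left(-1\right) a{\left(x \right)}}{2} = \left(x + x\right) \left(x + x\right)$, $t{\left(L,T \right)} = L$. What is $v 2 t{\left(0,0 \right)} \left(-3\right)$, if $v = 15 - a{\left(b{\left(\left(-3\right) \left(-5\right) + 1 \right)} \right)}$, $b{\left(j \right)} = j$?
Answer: $0$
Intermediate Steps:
$a{\left(x \right)} = - 8 x^{2}$ ($a{\left(x \right)} = - 2 \left(x + x\right) \left(x + x\right) = - 2 \cdot 2 x 2 x = - 2 \cdot 4 x^{2} = - 8 x^{2}$)
$v = 2063$ ($v = 15 - - 8 \left(\left(-3\right) \left(-5\right) + 1\right)^{2} = 15 - - 8 \left(15 + 1\right)^{2} = 15 - - 8 \cdot 16^{2} = 15 - \left(-8\right) 256 = 15 - -2048 = 15 + 2048 = 2063$)
$v 2 t{\left(0,0 \right)} \left(-3\right) = 2063 \cdot 2 \cdot 0 \left(-3\right) = 2063 \cdot 0 \left(-3\right) = 2063 \cdot 0 = 0$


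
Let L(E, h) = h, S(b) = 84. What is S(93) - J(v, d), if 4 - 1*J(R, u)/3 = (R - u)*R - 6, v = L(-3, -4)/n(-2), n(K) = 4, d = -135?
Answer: -348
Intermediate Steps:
v = -1 (v = -4/4 = -4*¼ = -1)
J(R, u) = 30 - 3*R*(R - u) (J(R, u) = 12 - 3*((R - u)*R - 6) = 12 - 3*(R*(R - u) - 6) = 12 - 3*(-6 + R*(R - u)) = 12 + (18 - 3*R*(R - u)) = 30 - 3*R*(R - u))
S(93) - J(v, d) = 84 - (30 - 3*(-1)² + 3*(-1)*(-135)) = 84 - (30 - 3*1 + 405) = 84 - (30 - 3 + 405) = 84 - 1*432 = 84 - 432 = -348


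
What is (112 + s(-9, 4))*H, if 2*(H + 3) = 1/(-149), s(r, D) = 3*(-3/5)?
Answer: -98629/298 ≈ -330.97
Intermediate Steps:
s(r, D) = -9/5 (s(r, D) = 3*(-3*⅕) = 3*(-⅗) = -9/5)
H = -895/298 (H = -3 + (½)/(-149) = -3 + (½)*(-1/149) = -3 - 1/298 = -895/298 ≈ -3.0034)
(112 + s(-9, 4))*H = (112 - 9/5)*(-895/298) = (551/5)*(-895/298) = -98629/298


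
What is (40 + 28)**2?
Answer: 4624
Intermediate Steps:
(40 + 28)**2 = 68**2 = 4624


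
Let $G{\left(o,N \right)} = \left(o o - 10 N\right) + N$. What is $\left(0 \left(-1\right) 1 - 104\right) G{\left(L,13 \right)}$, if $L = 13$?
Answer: $-5408$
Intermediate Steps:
$G{\left(o,N \right)} = o^{2} - 9 N$ ($G{\left(o,N \right)} = \left(o^{2} - 10 N\right) + N = o^{2} - 9 N$)
$\left(0 \left(-1\right) 1 - 104\right) G{\left(L,13 \right)} = \left(0 \left(-1\right) 1 - 104\right) \left(13^{2} - 117\right) = \left(0 \cdot 1 - 104\right) \left(169 - 117\right) = \left(0 - 104\right) 52 = \left(-104\right) 52 = -5408$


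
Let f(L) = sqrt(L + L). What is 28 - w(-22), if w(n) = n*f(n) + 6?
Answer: 22 + 44*I*sqrt(11) ≈ 22.0 + 145.93*I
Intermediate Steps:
f(L) = sqrt(2)*sqrt(L) (f(L) = sqrt(2*L) = sqrt(2)*sqrt(L))
w(n) = 6 + sqrt(2)*n**(3/2) (w(n) = n*(sqrt(2)*sqrt(n)) + 6 = sqrt(2)*n**(3/2) + 6 = 6 + sqrt(2)*n**(3/2))
28 - w(-22) = 28 - (6 + sqrt(2)*(-22)**(3/2)) = 28 - (6 + sqrt(2)*(-22*I*sqrt(22))) = 28 - (6 - 44*I*sqrt(11)) = 28 + (-6 + 44*I*sqrt(11)) = 22 + 44*I*sqrt(11)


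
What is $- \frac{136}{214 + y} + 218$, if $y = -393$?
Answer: $\frac{39158}{179} \approx 218.76$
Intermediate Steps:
$- \frac{136}{214 + y} + 218 = - \frac{136}{214 - 393} + 218 = - \frac{136}{-179} + 218 = \left(-136\right) \left(- \frac{1}{179}\right) + 218 = \frac{136}{179} + 218 = \frac{39158}{179}$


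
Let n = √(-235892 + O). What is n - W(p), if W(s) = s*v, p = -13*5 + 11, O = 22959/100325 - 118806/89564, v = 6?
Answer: 324 + I*√190458575930731492970942/898550830 ≈ 324.0 + 485.69*I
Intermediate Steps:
O = -4931456037/4492754150 (O = 22959*(1/100325) - 118806*1/89564 = 22959/100325 - 59403/44782 = -4931456037/4492754150 ≈ -1.0976)
n = I*√190458575930731492970942/898550830 (n = √(-235892 - 4931456037/4492754150) = √(-1059809693407837/4492754150) = I*√190458575930731492970942/898550830 ≈ 485.69*I)
p = -54 (p = -65 + 11 = -54)
W(s) = 6*s (W(s) = s*6 = 6*s)
n - W(p) = I*√190458575930731492970942/898550830 - 6*(-54) = I*√190458575930731492970942/898550830 - 1*(-324) = I*√190458575930731492970942/898550830 + 324 = 324 + I*√190458575930731492970942/898550830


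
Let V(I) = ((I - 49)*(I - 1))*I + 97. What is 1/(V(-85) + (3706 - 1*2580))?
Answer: -1/978317 ≈ -1.0222e-6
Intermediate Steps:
V(I) = 97 + I*(-1 + I)*(-49 + I) (V(I) = ((-49 + I)*(-1 + I))*I + 97 = ((-1 + I)*(-49 + I))*I + 97 = I*(-1 + I)*(-49 + I) + 97 = 97 + I*(-1 + I)*(-49 + I))
1/(V(-85) + (3706 - 1*2580)) = 1/((97 + (-85)³ - 50*(-85)² + 49*(-85)) + (3706 - 1*2580)) = 1/((97 - 614125 - 50*7225 - 4165) + (3706 - 2580)) = 1/((97 - 614125 - 361250 - 4165) + 1126) = 1/(-979443 + 1126) = 1/(-978317) = -1/978317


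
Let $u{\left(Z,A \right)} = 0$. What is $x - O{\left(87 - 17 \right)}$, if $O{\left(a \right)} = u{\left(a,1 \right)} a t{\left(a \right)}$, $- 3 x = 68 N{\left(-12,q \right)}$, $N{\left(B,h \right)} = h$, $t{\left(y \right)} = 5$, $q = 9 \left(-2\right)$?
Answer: $408$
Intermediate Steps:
$q = -18$
$x = 408$ ($x = - \frac{68 \left(-18\right)}{3} = \left(- \frac{1}{3}\right) \left(-1224\right) = 408$)
$O{\left(a \right)} = 0$ ($O{\left(a \right)} = 0 a 5 = 0 \cdot 5 = 0$)
$x - O{\left(87 - 17 \right)} = 408 - 0 = 408 + 0 = 408$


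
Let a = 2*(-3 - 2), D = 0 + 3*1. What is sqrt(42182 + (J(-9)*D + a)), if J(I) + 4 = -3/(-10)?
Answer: sqrt(4216090)/10 ≈ 205.33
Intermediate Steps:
D = 3 (D = 0 + 3 = 3)
J(I) = -37/10 (J(I) = -4 - 3/(-10) = -4 - 3*(-1/10) = -4 + 3/10 = -37/10)
a = -10 (a = 2*(-5) = -10)
sqrt(42182 + (J(-9)*D + a)) = sqrt(42182 + (-37/10*3 - 10)) = sqrt(42182 + (-111/10 - 10)) = sqrt(42182 - 211/10) = sqrt(421609/10) = sqrt(4216090)/10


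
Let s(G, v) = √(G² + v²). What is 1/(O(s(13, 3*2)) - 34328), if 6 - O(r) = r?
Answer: -34322/1177999479 + √205/1177999479 ≈ -2.9124e-5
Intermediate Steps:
O(r) = 6 - r
1/(O(s(13, 3*2)) - 34328) = 1/((6 - √(13² + (3*2)²)) - 34328) = 1/((6 - √(169 + 6²)) - 34328) = 1/((6 - √(169 + 36)) - 34328) = 1/((6 - √205) - 34328) = 1/(-34322 - √205)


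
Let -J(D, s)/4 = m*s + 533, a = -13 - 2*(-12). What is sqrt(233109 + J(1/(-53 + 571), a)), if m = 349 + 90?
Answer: sqrt(211661) ≈ 460.07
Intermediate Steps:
m = 439
a = 11 (a = -13 + 24 = 11)
J(D, s) = -2132 - 1756*s (J(D, s) = -4*(439*s + 533) = -4*(533 + 439*s) = -2132 - 1756*s)
sqrt(233109 + J(1/(-53 + 571), a)) = sqrt(233109 + (-2132 - 1756*11)) = sqrt(233109 + (-2132 - 19316)) = sqrt(233109 - 21448) = sqrt(211661)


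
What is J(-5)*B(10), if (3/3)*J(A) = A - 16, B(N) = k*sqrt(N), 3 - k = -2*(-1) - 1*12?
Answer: -273*sqrt(10) ≈ -863.30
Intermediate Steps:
k = 13 (k = 3 - (-2*(-1) - 1*12) = 3 - (2 - 12) = 3 - 1*(-10) = 3 + 10 = 13)
B(N) = 13*sqrt(N)
J(A) = -16 + A (J(A) = A - 16 = -16 + A)
J(-5)*B(10) = (-16 - 5)*(13*sqrt(10)) = -273*sqrt(10)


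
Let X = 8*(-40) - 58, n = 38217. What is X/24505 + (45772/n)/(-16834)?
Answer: -122153022272/7882584342945 ≈ -0.015497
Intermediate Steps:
X = -378 (X = -320 - 58 = -378)
X/24505 + (45772/n)/(-16834) = -378/24505 + (45772/38217)/(-16834) = -378*1/24505 + (45772*(1/38217))*(-1/16834) = -378/24505 + (45772/38217)*(-1/16834) = -378/24505 - 22886/321672489 = -122153022272/7882584342945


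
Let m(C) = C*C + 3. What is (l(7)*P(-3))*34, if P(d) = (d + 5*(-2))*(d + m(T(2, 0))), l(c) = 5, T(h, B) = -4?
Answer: -35360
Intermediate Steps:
m(C) = 3 + C**2 (m(C) = C**2 + 3 = 3 + C**2)
P(d) = (-10 + d)*(19 + d) (P(d) = (d + 5*(-2))*(d + (3 + (-4)**2)) = (d - 10)*(d + (3 + 16)) = (-10 + d)*(d + 19) = (-10 + d)*(19 + d))
(l(7)*P(-3))*34 = (5*(-190 + (-3)**2 + 9*(-3)))*34 = (5*(-190 + 9 - 27))*34 = (5*(-208))*34 = -1040*34 = -35360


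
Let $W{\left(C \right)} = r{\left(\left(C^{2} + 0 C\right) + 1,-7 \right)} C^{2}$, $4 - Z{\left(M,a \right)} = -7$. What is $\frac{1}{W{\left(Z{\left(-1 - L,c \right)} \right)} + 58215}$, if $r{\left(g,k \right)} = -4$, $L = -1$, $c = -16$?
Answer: $\frac{1}{57731} \approx 1.7322 \cdot 10^{-5}$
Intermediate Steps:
$Z{\left(M,a \right)} = 11$ ($Z{\left(M,a \right)} = 4 - -7 = 4 + 7 = 11$)
$W{\left(C \right)} = - 4 C^{2}$
$\frac{1}{W{\left(Z{\left(-1 - L,c \right)} \right)} + 58215} = \frac{1}{- 4 \cdot 11^{2} + 58215} = \frac{1}{\left(-4\right) 121 + 58215} = \frac{1}{-484 + 58215} = \frac{1}{57731}$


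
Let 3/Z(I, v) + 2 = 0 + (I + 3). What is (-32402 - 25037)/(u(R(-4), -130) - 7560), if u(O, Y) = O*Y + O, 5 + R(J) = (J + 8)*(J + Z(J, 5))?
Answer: 57439/4335 ≈ 13.250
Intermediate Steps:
Z(I, v) = 3/(1 + I) (Z(I, v) = 3/(-2 + (0 + (I + 3))) = 3/(-2 + (0 + (3 + I))) = 3/(-2 + (3 + I)) = 3/(1 + I))
R(J) = -5 + (8 + J)*(J + 3/(1 + J)) (R(J) = -5 + (J + 8)*(J + 3/(1 + J)) = -5 + (8 + J)*(J + 3/(1 + J)))
u(O, Y) = O + O*Y
(-32402 - 25037)/(u(R(-4), -130) - 7560) = (-32402 - 25037)/(((19 + (-4)³ + 6*(-4) + 9*(-4)²)/(1 - 4))*(1 - 130) - 7560) = -57439/(((19 - 64 - 24 + 9*16)/(-3))*(-129) - 7560) = -57439/(-(19 - 64 - 24 + 144)/3*(-129) - 7560) = -57439/(-⅓*75*(-129) - 7560) = -57439/(-25*(-129) - 7560) = -57439/(3225 - 7560) = -57439/(-4335) = -57439*(-1/4335) = 57439/4335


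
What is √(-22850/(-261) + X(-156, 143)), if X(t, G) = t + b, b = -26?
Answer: 2*I*√178727/87 ≈ 9.7186*I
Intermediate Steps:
X(t, G) = -26 + t (X(t, G) = t - 26 = -26 + t)
√(-22850/(-261) + X(-156, 143)) = √(-22850/(-261) + (-26 - 156)) = √(-22850*(-1/261) - 182) = √(22850/261 - 182) = √(-24652/261) = 2*I*√178727/87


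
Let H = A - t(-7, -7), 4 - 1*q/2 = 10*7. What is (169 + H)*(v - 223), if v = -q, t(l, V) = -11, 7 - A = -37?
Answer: -20384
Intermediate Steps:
A = 44 (A = 7 - 1*(-37) = 7 + 37 = 44)
q = -132 (q = 8 - 20*7 = 8 - 2*70 = 8 - 140 = -132)
H = 55 (H = 44 - 1*(-11) = 44 + 11 = 55)
v = 132 (v = -1*(-132) = 132)
(169 + H)*(v - 223) = (169 + 55)*(132 - 223) = 224*(-91) = -20384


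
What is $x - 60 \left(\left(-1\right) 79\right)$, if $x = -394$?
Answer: $4346$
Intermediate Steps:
$x - 60 \left(\left(-1\right) 79\right) = -394 - 60 \left(\left(-1\right) 79\right) = -394 - -4740 = -394 + 4740 = 4346$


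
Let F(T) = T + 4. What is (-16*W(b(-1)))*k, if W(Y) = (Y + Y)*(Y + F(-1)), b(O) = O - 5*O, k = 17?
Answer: -15232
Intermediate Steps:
F(T) = 4 + T
b(O) = -4*O
W(Y) = 2*Y*(3 + Y) (W(Y) = (Y + Y)*(Y + (4 - 1)) = (2*Y)*(Y + 3) = (2*Y)*(3 + Y) = 2*Y*(3 + Y))
(-16*W(b(-1)))*k = -32*(-4*(-1))*(3 - 4*(-1))*17 = -32*4*(3 + 4)*17 = -32*4*7*17 = -16*56*17 = -896*17 = -15232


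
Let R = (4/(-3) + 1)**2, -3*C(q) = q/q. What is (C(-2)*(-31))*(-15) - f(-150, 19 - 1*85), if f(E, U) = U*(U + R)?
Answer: -13511/3 ≈ -4503.7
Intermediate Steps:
C(q) = -1/3 (C(q) = -q/(3*q) = -1/3*1 = -1/3)
R = 1/9 (R = (4*(-1/3) + 1)**2 = (-4/3 + 1)**2 = (-1/3)**2 = 1/9 ≈ 0.11111)
f(E, U) = U*(1/9 + U) (f(E, U) = U*(U + 1/9) = U*(1/9 + U))
(C(-2)*(-31))*(-15) - f(-150, 19 - 1*85) = -1/3*(-31)*(-15) - (19 - 1*85)*(1/9 + (19 - 1*85)) = (31/3)*(-15) - (19 - 85)*(1/9 + (19 - 85)) = -155 - (-66)*(1/9 - 66) = -155 - (-66)*(-593)/9 = -155 - 1*13046/3 = -155 - 13046/3 = -13511/3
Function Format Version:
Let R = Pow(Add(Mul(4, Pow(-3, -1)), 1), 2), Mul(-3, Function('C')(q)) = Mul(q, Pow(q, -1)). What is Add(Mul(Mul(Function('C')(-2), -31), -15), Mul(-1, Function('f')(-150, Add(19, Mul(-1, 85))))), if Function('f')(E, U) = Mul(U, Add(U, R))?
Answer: Rational(-13511, 3) ≈ -4503.7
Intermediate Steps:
Function('C')(q) = Rational(-1, 3) (Function('C')(q) = Mul(Rational(-1, 3), Mul(q, Pow(q, -1))) = Mul(Rational(-1, 3), 1) = Rational(-1, 3))
R = Rational(1, 9) (R = Pow(Add(Mul(4, Rational(-1, 3)), 1), 2) = Pow(Add(Rational(-4, 3), 1), 2) = Pow(Rational(-1, 3), 2) = Rational(1, 9) ≈ 0.11111)
Function('f')(E, U) = Mul(U, Add(Rational(1, 9), U)) (Function('f')(E, U) = Mul(U, Add(U, Rational(1, 9))) = Mul(U, Add(Rational(1, 9), U)))
Add(Mul(Mul(Function('C')(-2), -31), -15), Mul(-1, Function('f')(-150, Add(19, Mul(-1, 85))))) = Add(Mul(Mul(Rational(-1, 3), -31), -15), Mul(-1, Mul(Add(19, Mul(-1, 85)), Add(Rational(1, 9), Add(19, Mul(-1, 85)))))) = Add(Mul(Rational(31, 3), -15), Mul(-1, Mul(Add(19, -85), Add(Rational(1, 9), Add(19, -85))))) = Add(-155, Mul(-1, Mul(-66, Add(Rational(1, 9), -66)))) = Add(-155, Mul(-1, Mul(-66, Rational(-593, 9)))) = Add(-155, Mul(-1, Rational(13046, 3))) = Add(-155, Rational(-13046, 3)) = Rational(-13511, 3)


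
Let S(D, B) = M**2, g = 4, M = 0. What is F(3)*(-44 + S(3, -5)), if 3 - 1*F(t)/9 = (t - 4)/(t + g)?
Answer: -8712/7 ≈ -1244.6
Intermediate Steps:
S(D, B) = 0 (S(D, B) = 0**2 = 0)
F(t) = 27 - 9*(-4 + t)/(4 + t) (F(t) = 27 - 9*(t - 4)/(t + 4) = 27 - 9*(-4 + t)/(4 + t))
F(3)*(-44 + S(3, -5)) = (18*(8 + 3)/(4 + 3))*(-44 + 0) = (18*11/7)*(-44) = (18*(1/7)*11)*(-44) = (198/7)*(-44) = -8712/7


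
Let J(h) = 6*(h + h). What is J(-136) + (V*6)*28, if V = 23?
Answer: 2232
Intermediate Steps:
J(h) = 12*h (J(h) = 6*(2*h) = 12*h)
J(-136) + (V*6)*28 = 12*(-136) + (23*6)*28 = -1632 + 138*28 = -1632 + 3864 = 2232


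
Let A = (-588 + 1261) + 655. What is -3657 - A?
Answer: -4985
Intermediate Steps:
A = 1328 (A = 673 + 655 = 1328)
-3657 - A = -3657 - 1*1328 = -3657 - 1328 = -4985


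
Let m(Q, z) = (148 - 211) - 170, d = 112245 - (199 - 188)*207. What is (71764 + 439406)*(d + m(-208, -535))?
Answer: 56093239950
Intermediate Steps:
d = 109968 (d = 112245 - 11*207 = 112245 - 1*2277 = 112245 - 2277 = 109968)
m(Q, z) = -233 (m(Q, z) = -63 - 170 = -233)
(71764 + 439406)*(d + m(-208, -535)) = (71764 + 439406)*(109968 - 233) = 511170*109735 = 56093239950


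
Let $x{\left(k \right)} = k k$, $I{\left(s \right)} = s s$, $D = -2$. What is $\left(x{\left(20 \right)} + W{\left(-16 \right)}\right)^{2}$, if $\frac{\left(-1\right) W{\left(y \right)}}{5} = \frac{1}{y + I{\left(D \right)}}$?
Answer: $\frac{23088025}{144} \approx 1.6033 \cdot 10^{5}$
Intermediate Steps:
$I{\left(s \right)} = s^{2}$
$x{\left(k \right)} = k^{2}$
$W{\left(y \right)} = - \frac{5}{4 + y}$ ($W{\left(y \right)} = - \frac{5}{y + \left(-2\right)^{2}} = - \frac{5}{y + 4} = - \frac{5}{4 + y}$)
$\left(x{\left(20 \right)} + W{\left(-16 \right)}\right)^{2} = \left(20^{2} - \frac{5}{4 - 16}\right)^{2} = \left(400 - \frac{5}{-12}\right)^{2} = \left(400 - - \frac{5}{12}\right)^{2} = \left(400 + \frac{5}{12}\right)^{2} = \left(\frac{4805}{12}\right)^{2} = \frac{23088025}{144}$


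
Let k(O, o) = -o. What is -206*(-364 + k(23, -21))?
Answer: 70658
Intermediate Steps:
-206*(-364 + k(23, -21)) = -206*(-364 - 1*(-21)) = -206*(-364 + 21) = -206*(-343) = 70658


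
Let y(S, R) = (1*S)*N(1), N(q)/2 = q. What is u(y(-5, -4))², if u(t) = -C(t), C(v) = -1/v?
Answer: 1/100 ≈ 0.010000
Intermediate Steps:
N(q) = 2*q
y(S, R) = 2*S (y(S, R) = (1*S)*(2*1) = S*2 = 2*S)
u(t) = 1/t (u(t) = -(-1)/t = 1/t)
u(y(-5, -4))² = (1/(2*(-5)))² = (1/(-10))² = (-⅒)² = 1/100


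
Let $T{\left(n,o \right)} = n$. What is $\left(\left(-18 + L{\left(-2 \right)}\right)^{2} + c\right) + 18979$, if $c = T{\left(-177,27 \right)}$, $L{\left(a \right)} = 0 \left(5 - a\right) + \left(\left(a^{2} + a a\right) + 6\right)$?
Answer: $18818$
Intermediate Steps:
$L{\left(a \right)} = 6 + 2 a^{2}$ ($L{\left(a \right)} = 0 + \left(\left(a^{2} + a^{2}\right) + 6\right) = 0 + \left(2 a^{2} + 6\right) = 0 + \left(6 + 2 a^{2}\right) = 6 + 2 a^{2}$)
$c = -177$
$\left(\left(-18 + L{\left(-2 \right)}\right)^{2} + c\right) + 18979 = \left(\left(-18 + \left(6 + 2 \left(-2\right)^{2}\right)\right)^{2} - 177\right) + 18979 = \left(\left(-18 + \left(6 + 2 \cdot 4\right)\right)^{2} - 177\right) + 18979 = \left(\left(-18 + \left(6 + 8\right)\right)^{2} - 177\right) + 18979 = \left(\left(-18 + 14\right)^{2} - 177\right) + 18979 = \left(\left(-4\right)^{2} - 177\right) + 18979 = \left(16 - 177\right) + 18979 = -161 + 18979 = 18818$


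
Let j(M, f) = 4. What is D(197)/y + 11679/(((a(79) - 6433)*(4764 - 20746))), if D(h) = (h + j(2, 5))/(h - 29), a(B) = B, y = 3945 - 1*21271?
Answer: 377316229/8210761322064 ≈ 4.5954e-5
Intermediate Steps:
y = -17326 (y = 3945 - 21271 = -17326)
D(h) = (4 + h)/(-29 + h) (D(h) = (h + 4)/(h - 29) = (4 + h)/(-29 + h))
D(197)/y + 11679/(((a(79) - 6433)*(4764 - 20746))) = ((4 + 197)/(-29 + 197))/(-17326) + 11679/(((79 - 6433)*(4764 - 20746))) = (201/168)*(-1/17326) + 11679/((-6354*(-15982))) = ((1/168)*201)*(-1/17326) + 11679/101549628 = (67/56)*(-1/17326) + 11679*(1/101549628) = -67/970256 + 3893/33849876 = 377316229/8210761322064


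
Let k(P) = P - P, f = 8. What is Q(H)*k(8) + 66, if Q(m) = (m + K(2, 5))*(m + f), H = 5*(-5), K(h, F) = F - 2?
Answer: 66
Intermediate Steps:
k(P) = 0
K(h, F) = -2 + F
H = -25
Q(m) = (3 + m)*(8 + m) (Q(m) = (m + (-2 + 5))*(m + 8) = (m + 3)*(8 + m) = (3 + m)*(8 + m))
Q(H)*k(8) + 66 = (24 + (-25)**2 + 11*(-25))*0 + 66 = (24 + 625 - 275)*0 + 66 = 374*0 + 66 = 0 + 66 = 66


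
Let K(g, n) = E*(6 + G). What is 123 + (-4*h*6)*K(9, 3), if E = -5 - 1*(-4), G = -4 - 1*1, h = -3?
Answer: 51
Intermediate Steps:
G = -5 (G = -4 - 1 = -5)
E = -1 (E = -5 + 4 = -1)
K(g, n) = -1 (K(g, n) = -(6 - 5) = -1*1 = -1)
123 + (-4*h*6)*K(9, 3) = 123 + (-4*(-3)*6)*(-1) = 123 + (12*6)*(-1) = 123 + 72*(-1) = 123 - 72 = 51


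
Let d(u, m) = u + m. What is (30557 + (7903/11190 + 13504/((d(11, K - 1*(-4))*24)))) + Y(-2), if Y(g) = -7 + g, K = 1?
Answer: 57038923/1865 ≈ 30584.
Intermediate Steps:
d(u, m) = m + u
(30557 + (7903/11190 + 13504/((d(11, K - 1*(-4))*24)))) + Y(-2) = (30557 + (7903/11190 + 13504/((((1 - 1*(-4)) + 11)*24)))) + (-7 - 2) = (30557 + (7903*(1/11190) + 13504/((((1 + 4) + 11)*24)))) - 9 = (30557 + (7903/11190 + 13504/(((5 + 11)*24)))) - 9 = (30557 + (7903/11190 + 13504/((16*24)))) - 9 = (30557 + (7903/11190 + 13504/384)) - 9 = (30557 + (7903/11190 + 13504*(1/384))) - 9 = (30557 + (7903/11190 + 211/6)) - 9 = (30557 + 66903/1865) - 9 = 57055708/1865 - 9 = 57038923/1865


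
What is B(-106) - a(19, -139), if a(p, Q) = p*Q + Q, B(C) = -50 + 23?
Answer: 2753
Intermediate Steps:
B(C) = -27
a(p, Q) = Q + Q*p (a(p, Q) = Q*p + Q = Q + Q*p)
B(-106) - a(19, -139) = -27 - (-139)*(1 + 19) = -27 - (-139)*20 = -27 - 1*(-2780) = -27 + 2780 = 2753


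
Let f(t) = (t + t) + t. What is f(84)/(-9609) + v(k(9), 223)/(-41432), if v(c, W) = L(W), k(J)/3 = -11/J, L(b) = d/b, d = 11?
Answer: -776139457/29593593208 ≈ -0.026227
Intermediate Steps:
f(t) = 3*t (f(t) = 2*t + t = 3*t)
L(b) = 11/b
k(J) = -33/J (k(J) = 3*(-11/J) = -33/J)
v(c, W) = 11/W
f(84)/(-9609) + v(k(9), 223)/(-41432) = (3*84)/(-9609) + (11/223)/(-41432) = 252*(-1/9609) + (11*(1/223))*(-1/41432) = -84/3203 + (11/223)*(-1/41432) = -84/3203 - 11/9239336 = -776139457/29593593208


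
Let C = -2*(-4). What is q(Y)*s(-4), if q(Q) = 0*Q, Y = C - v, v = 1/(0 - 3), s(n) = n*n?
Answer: 0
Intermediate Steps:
s(n) = n²
v = -⅓ (v = 1/(-3) = -⅓ ≈ -0.33333)
C = 8
Y = 25/3 (Y = 8 - 1*(-⅓) = 8 + ⅓ = 25/3 ≈ 8.3333)
q(Q) = 0
q(Y)*s(-4) = 0*(-4)² = 0*16 = 0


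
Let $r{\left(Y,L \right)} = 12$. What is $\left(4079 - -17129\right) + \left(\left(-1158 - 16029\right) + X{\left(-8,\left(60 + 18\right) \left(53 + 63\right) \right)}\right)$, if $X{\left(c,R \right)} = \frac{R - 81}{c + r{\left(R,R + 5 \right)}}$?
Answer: $\frac{25051}{4} \approx 6262.8$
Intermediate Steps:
$X{\left(c,R \right)} = \frac{-81 + R}{12 + c}$ ($X{\left(c,R \right)} = \frac{R - 81}{c + 12} = \frac{-81 + R}{12 + c}$)
$\left(4079 - -17129\right) + \left(\left(-1158 - 16029\right) + X{\left(-8,\left(60 + 18\right) \left(53 + 63\right) \right)}\right) = \left(4079 - -17129\right) + \left(\left(-1158 - 16029\right) + \frac{-81 + \left(60 + 18\right) \left(53 + 63\right)}{12 - 8}\right) = \left(4079 + 17129\right) - \left(17187 - \frac{-81 + 78 \cdot 116}{4}\right) = 21208 - \left(17187 - \frac{-81 + 9048}{4}\right) = 21208 + \left(-17187 + \frac{1}{4} \cdot 8967\right) = 21208 + \left(-17187 + \frac{8967}{4}\right) = 21208 - \frac{59781}{4} = \frac{25051}{4}$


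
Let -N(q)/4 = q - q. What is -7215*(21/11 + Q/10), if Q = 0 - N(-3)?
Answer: -151515/11 ≈ -13774.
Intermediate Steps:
N(q) = 0 (N(q) = -4*(q - q) = -4*0 = 0)
Q = 0 (Q = 0 - 1*0 = 0 + 0 = 0)
-7215*(21/11 + Q/10) = -7215*(21/11 + 0/10) = -7215*(21*(1/11) + 0*(⅒)) = -7215*(21/11 + 0) = -7215*21/11 = -151515/11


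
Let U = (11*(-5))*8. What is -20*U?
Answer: 8800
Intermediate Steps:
U = -440 (U = -55*8 = -440)
-20*U = -20*(-440) = 8800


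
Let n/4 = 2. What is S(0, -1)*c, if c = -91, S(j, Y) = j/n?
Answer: 0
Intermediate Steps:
n = 8 (n = 4*2 = 8)
S(j, Y) = j/8
S(0, -1)*c = ((⅛)*0)*(-91) = 0*(-91) = 0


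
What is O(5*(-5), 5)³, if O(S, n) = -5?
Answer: -125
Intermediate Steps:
O(5*(-5), 5)³ = (-5)³ = -125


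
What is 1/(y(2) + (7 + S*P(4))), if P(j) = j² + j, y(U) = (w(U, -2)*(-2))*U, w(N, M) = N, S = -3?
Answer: -1/61 ≈ -0.016393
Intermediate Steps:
y(U) = -2*U² (y(U) = (U*(-2))*U = (-2*U)*U = -2*U²)
P(j) = j + j²
1/(y(2) + (7 + S*P(4))) = 1/(-2*2² + (7 - 12*(1 + 4))) = 1/(-2*4 + (7 - 12*5)) = 1/(-8 + (7 - 3*20)) = 1/(-8 + (7 - 60)) = 1/(-8 - 53) = 1/(-61) = -1/61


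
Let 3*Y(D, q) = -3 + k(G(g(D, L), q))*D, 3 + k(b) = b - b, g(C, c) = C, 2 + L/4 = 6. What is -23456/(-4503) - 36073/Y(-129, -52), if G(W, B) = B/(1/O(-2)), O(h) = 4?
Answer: -159434351/576384 ≈ -276.61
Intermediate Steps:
L = 16 (L = -8 + 4*6 = -8 + 24 = 16)
G(W, B) = 4*B (G(W, B) = B/(1/4) = B/(¼) = B*4 = 4*B)
k(b) = -3 (k(b) = -3 + (b - b) = -3 + 0 = -3)
Y(D, q) = -1 - D (Y(D, q) = (-3 - 3*D)/3 = -1 - D)
-23456/(-4503) - 36073/Y(-129, -52) = -23456/(-4503) - 36073/(-1 - 1*(-129)) = -23456*(-1/4503) - 36073/(-1 + 129) = 23456/4503 - 36073/128 = -159434351/576384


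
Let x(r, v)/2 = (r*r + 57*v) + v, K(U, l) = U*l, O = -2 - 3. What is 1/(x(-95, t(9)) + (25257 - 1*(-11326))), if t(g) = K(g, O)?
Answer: 1/49413 ≈ 2.0238e-5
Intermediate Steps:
O = -5
t(g) = -5*g (t(g) = g*(-5) = -5*g)
x(r, v) = 2*r² + 116*v (x(r, v) = 2*((r*r + 57*v) + v) = 2*((r² + 57*v) + v) = 2*(r² + 58*v) = 2*r² + 116*v)
1/(x(-95, t(9)) + (25257 - 1*(-11326))) = 1/((2*(-95)² + 116*(-5*9)) + (25257 - 1*(-11326))) = 1/((2*9025 + 116*(-45)) + (25257 + 11326)) = 1/((18050 - 5220) + 36583) = 1/(12830 + 36583) = 1/49413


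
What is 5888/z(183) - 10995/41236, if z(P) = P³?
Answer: -1100654377/4142857212 ≈ -0.26568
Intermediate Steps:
5888/z(183) - 10995/41236 = 5888/(183³) - 10995/41236 = 5888/6128487 - 10995*1/41236 = 5888*(1/6128487) - 10995/41236 = 5888/6128487 - 10995/41236 = -1100654377/4142857212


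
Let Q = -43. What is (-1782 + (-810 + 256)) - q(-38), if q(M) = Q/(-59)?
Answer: -137867/59 ≈ -2336.7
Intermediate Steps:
q(M) = 43/59 (q(M) = -43/(-59) = -43*(-1/59) = 43/59)
(-1782 + (-810 + 256)) - q(-38) = (-1782 + (-810 + 256)) - 1*43/59 = (-1782 - 554) - 43/59 = -2336 - 43/59 = -137867/59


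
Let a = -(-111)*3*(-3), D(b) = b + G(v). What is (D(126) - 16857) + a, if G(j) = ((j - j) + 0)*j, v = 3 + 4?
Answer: -17730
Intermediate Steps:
v = 7
G(j) = 0 (G(j) = (0 + 0)*j = 0*j = 0)
D(b) = b (D(b) = b + 0 = b)
a = -999 (a = -(-111)*(-9) = -37*27 = -999)
(D(126) - 16857) + a = (126 - 16857) - 999 = -16731 - 999 = -17730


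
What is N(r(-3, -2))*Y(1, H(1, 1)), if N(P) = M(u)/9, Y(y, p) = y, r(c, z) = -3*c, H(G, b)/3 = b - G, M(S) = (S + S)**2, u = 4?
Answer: 64/9 ≈ 7.1111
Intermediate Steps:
M(S) = 4*S**2 (M(S) = (2*S)**2 = 4*S**2)
H(G, b) = -3*G + 3*b (H(G, b) = 3*(b - G) = -3*G + 3*b)
N(P) = 64/9 (N(P) = (4*4**2)/9 = (4*16)*(1/9) = 64*(1/9) = 64/9)
N(r(-3, -2))*Y(1, H(1, 1)) = (64/9)*1 = 64/9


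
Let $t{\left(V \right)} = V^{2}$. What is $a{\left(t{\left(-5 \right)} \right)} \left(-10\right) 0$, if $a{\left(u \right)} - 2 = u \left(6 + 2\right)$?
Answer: $0$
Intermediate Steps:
$a{\left(u \right)} = 2 + 8 u$ ($a{\left(u \right)} = 2 + u \left(6 + 2\right) = 2 + u 8 = 2 + 8 u$)
$a{\left(t{\left(-5 \right)} \right)} \left(-10\right) 0 = \left(2 + 8 \left(-5\right)^{2}\right) \left(-10\right) 0 = \left(2 + 8 \cdot 25\right) \left(-10\right) 0 = \left(2 + 200\right) \left(-10\right) 0 = 202 \left(-10\right) 0 = \left(-2020\right) 0 = 0$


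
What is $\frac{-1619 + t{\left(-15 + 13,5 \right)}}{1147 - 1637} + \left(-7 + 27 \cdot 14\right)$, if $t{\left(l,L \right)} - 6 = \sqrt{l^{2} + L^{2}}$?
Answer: $\frac{183403}{490} - \frac{\sqrt{29}}{490} \approx 374.28$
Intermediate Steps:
$t{\left(l,L \right)} = 6 + \sqrt{L^{2} + l^{2}}$ ($t{\left(l,L \right)} = 6 + \sqrt{l^{2} + L^{2}} = 6 + \sqrt{L^{2} + l^{2}}$)
$\frac{-1619 + t{\left(-15 + 13,5 \right)}}{1147 - 1637} + \left(-7 + 27 \cdot 14\right) = \frac{-1619 + \left(6 + \sqrt{5^{2} + \left(-15 + 13\right)^{2}}\right)}{1147 - 1637} + \left(-7 + 27 \cdot 14\right) = \frac{-1619 + \left(6 + \sqrt{25 + \left(-2\right)^{2}}\right)}{-490} + \left(-7 + 378\right) = \left(-1619 + \left(6 + \sqrt{25 + 4}\right)\right) \left(- \frac{1}{490}\right) + 371 = \left(-1619 + \left(6 + \sqrt{29}\right)\right) \left(- \frac{1}{490}\right) + 371 = \left(-1613 + \sqrt{29}\right) \left(- \frac{1}{490}\right) + 371 = \left(\frac{1613}{490} - \frac{\sqrt{29}}{490}\right) + 371 = \frac{183403}{490} - \frac{\sqrt{29}}{490}$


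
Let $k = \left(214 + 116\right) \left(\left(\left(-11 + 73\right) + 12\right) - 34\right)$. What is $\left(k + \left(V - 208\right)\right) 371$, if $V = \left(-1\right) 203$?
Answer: $4744719$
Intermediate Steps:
$V = -203$
$k = 13200$ ($k = 330 \left(\left(62 + 12\right) - 34\right) = 330 \left(74 - 34\right) = 330 \cdot 40 = 13200$)
$\left(k + \left(V - 208\right)\right) 371 = \left(13200 - 411\right) 371 = 12789 \cdot 371 = 4744719$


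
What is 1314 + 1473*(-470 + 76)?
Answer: -579048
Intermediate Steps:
1314 + 1473*(-470 + 76) = 1314 + 1473*(-394) = 1314 - 580362 = -579048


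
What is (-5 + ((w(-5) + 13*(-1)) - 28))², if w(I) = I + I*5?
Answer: 5776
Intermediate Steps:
w(I) = 6*I (w(I) = I + 5*I = 6*I)
(-5 + ((w(-5) + 13*(-1)) - 28))² = (-5 + ((6*(-5) + 13*(-1)) - 28))² = (-5 + ((-30 - 13) - 28))² = (-5 + (-43 - 28))² = (-5 - 71)² = (-76)² = 5776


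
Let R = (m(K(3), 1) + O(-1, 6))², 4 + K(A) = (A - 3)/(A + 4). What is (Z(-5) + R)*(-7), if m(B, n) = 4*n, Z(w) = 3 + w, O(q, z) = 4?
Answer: -434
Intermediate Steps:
K(A) = -4 + (-3 + A)/(4 + A) (K(A) = -4 + (A - 3)/(A + 4) = -4 + (-3 + A)/(4 + A))
R = 64 (R = (4*1 + 4)² = (4 + 4)² = 8² = 64)
(Z(-5) + R)*(-7) = ((3 - 5) + 64)*(-7) = (-2 + 64)*(-7) = 62*(-7) = -434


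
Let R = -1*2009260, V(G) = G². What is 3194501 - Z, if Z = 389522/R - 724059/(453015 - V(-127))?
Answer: 350523839020634899/109727195545 ≈ 3.1945e+6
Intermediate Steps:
R = -2009260
Z = -203124936854/109727195545 (Z = 389522/(-2009260) - 724059/(453015 - 1*(-127)²) = 389522*(-1/2009260) - 724059/(453015 - 1*16129) = -194761/1004630 - 724059/(453015 - 16129) = -194761/1004630 - 724059/436886 = -203124936854/109727195545 ≈ -1.8512)
3194501 - Z = 3194501 - 1*(-203124936854/109727195545) = 3194501 + 203124936854/109727195545 = 350523839020634899/109727195545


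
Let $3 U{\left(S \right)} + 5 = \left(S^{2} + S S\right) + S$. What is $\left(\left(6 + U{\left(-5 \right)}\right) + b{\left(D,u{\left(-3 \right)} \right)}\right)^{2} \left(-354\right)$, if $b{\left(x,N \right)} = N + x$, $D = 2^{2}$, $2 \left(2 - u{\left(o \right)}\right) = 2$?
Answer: $- \frac{628822}{3} \approx -2.0961 \cdot 10^{5}$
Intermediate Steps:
$U{\left(S \right)} = - \frac{5}{3} + \frac{S}{3} + \frac{2 S^{2}}{3}$ ($U{\left(S \right)} = - \frac{5}{3} + \frac{\left(S^{2} + S S\right) + S}{3} = - \frac{5}{3} + \frac{\left(S^{2} + S^{2}\right) + S}{3} = - \frac{5}{3} + \frac{2 S^{2} + S}{3} = - \frac{5}{3} + \frac{S + 2 S^{2}}{3} = - \frac{5}{3} + \left(\frac{S}{3} + \frac{2 S^{2}}{3}\right) = - \frac{5}{3} + \frac{S}{3} + \frac{2 S^{2}}{3}$)
$u{\left(o \right)} = 1$ ($u{\left(o \right)} = 2 - 1 = 1$)
$D = 4$
$\left(\left(6 + U{\left(-5 \right)}\right) + b{\left(D,u{\left(-3 \right)} \right)}\right)^{2} \left(-354\right) = \left(\left(6 + \left(- \frac{5}{3} + \frac{1}{3} \left(-5\right) + \frac{2 \left(-5\right)^{2}}{3}\right)\right) + \left(1 + 4\right)\right)^{2} \left(-354\right) = \left(\left(6 - - \frac{40}{3}\right) + 5\right)^{2} \left(-354\right) = \left(\left(6 + \frac{40}{3}\right) + 5\right)^{2} \left(-354\right) = \left(\frac{58}{3} + 5\right)^{2} \left(-354\right) = \left(\frac{73}{3}\right)^{2} \left(-354\right) = \frac{5329}{9} \left(-354\right) = - \frac{628822}{3}$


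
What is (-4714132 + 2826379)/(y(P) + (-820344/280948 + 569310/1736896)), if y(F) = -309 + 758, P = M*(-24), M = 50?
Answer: -16449659092041504/3889945940533 ≈ -4228.8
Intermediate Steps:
P = -1200 (P = 50*(-24) = -1200)
y(F) = 449
(-4714132 + 2826379)/(y(P) + (-820344/280948 + 569310/1736896)) = (-4714132 + 2826379)/(449 + (-820344/280948 + 569310/1736896)) = -1887753/(449 + (-820344*1/280948 + 569310*(1/1736896))) = -1887753/(449 + (-205086/70237 + 40665/124064)) = -1887753/(449 - 22587601899/8713883168) = -1887753/3889945940533/8713883168 = -1887753*8713883168/3889945940533 = -16449659092041504/3889945940533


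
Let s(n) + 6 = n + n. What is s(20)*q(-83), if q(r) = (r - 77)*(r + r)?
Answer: 903040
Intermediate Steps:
q(r) = 2*r*(-77 + r) (q(r) = (-77 + r)*(2*r) = 2*r*(-77 + r))
s(n) = -6 + 2*n (s(n) = -6 + (n + n) = -6 + 2*n)
s(20)*q(-83) = (-6 + 2*20)*(2*(-83)*(-77 - 83)) = (-6 + 40)*(2*(-83)*(-160)) = 34*26560 = 903040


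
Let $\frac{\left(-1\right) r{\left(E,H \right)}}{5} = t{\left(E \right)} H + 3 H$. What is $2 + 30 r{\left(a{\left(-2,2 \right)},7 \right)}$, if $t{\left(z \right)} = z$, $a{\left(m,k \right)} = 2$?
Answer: $-5248$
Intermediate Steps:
$r{\left(E,H \right)} = - 15 H - 5 E H$ ($r{\left(E,H \right)} = - 5 \left(E H + 3 H\right) = - 5 \left(3 H + E H\right) = - 15 H - 5 E H$)
$2 + 30 r{\left(a{\left(-2,2 \right)},7 \right)} = 2 + 30 \left(\left(-5\right) 7 \left(3 + 2\right)\right) = 2 + 30 \left(\left(-5\right) 7 \cdot 5\right) = 2 + 30 \left(-175\right) = 2 - 5250 = -5248$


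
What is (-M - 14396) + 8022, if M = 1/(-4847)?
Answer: -30894777/4847 ≈ -6374.0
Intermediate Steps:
M = -1/4847 ≈ -0.00020631
(-M - 14396) + 8022 = (-1*(-1/4847) - 14396) + 8022 = (1/4847 - 14396) + 8022 = -69777411/4847 + 8022 = -30894777/4847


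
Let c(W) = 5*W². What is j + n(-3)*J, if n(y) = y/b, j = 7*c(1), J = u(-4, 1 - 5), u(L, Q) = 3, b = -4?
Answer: 149/4 ≈ 37.250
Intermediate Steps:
J = 3
j = 35 (j = 7*(5*1²) = 7*(5*1) = 7*5 = 35)
n(y) = -y/4 (n(y) = y/(-4) = y*(-¼) = -y/4)
j + n(-3)*J = 35 - ¼*(-3)*3 = 35 + (¾)*3 = 35 + 9/4 = 149/4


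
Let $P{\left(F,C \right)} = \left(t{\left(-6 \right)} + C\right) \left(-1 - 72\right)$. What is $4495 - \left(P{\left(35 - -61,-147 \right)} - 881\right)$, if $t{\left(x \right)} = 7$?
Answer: $-4844$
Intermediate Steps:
$P{\left(F,C \right)} = -511 - 73 C$ ($P{\left(F,C \right)} = \left(7 + C\right) \left(-1 - 72\right) = \left(7 + C\right) \left(-73\right) = -511 - 73 C$)
$4495 - \left(P{\left(35 - -61,-147 \right)} - 881\right) = 4495 - \left(\left(-511 - -10731\right) - 881\right) = 4495 - \left(\left(-511 + 10731\right) - 881\right) = 4495 - \left(10220 - 881\right) = 4495 - 9339 = -4844$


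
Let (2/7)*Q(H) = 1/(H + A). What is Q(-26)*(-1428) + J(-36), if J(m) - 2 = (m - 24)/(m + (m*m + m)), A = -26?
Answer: 65018/663 ≈ 98.066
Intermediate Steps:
Q(H) = 7/(2*(-26 + H)) (Q(H) = 7/(2*(H - 26)) = 7/(2*(-26 + H)))
J(m) = 2 + (-24 + m)/(m**2 + 2*m) (J(m) = 2 + (m - 24)/(m + (m*m + m)) = 2 + (-24 + m)/(m + (m**2 + m)) = 2 + (-24 + m)/(m + (m + m**2)) = 2 + (-24 + m)/(m**2 + 2*m))
Q(-26)*(-1428) + J(-36) = (7/(2*(-26 - 26)))*(-1428) + (-24 + 2*(-36)**2 + 5*(-36))/((-36)*(2 - 36)) = ((7/2)/(-52))*(-1428) - 1/36*(-24 + 2*1296 - 180)/(-34) = ((7/2)*(-1/52))*(-1428) - 1/36*(-1/34)*(-24 + 2592 - 180) = -7/104*(-1428) - 1/36*(-1/34)*2388 = 2499/26 + 199/102 = 65018/663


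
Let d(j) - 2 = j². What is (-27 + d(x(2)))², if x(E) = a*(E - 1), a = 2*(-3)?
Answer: 121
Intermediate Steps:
a = -6
x(E) = 6 - 6*E (x(E) = -6*(E - 1) = -6*(-1 + E) = 6 - 6*E)
d(j) = 2 + j²
(-27 + d(x(2)))² = (-27 + (2 + (6 - 6*2)²))² = (-27 + (2 + (6 - 12)²))² = (-27 + (2 + (-6)²))² = (-27 + (2 + 36))² = (-27 + 38)² = 11² = 121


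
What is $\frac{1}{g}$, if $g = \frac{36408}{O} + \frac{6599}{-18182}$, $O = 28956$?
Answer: $\frac{43873166}{39240801} \approx 1.118$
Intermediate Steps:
$g = \frac{39240801}{43873166}$ ($g = \frac{36408}{28956} + \frac{6599}{-18182} = 36408 \cdot \frac{1}{28956} + 6599 \left(- \frac{1}{18182}\right) = \frac{3034}{2413} - \frac{6599}{18182} = \frac{39240801}{43873166} \approx 0.89441$)
$\frac{1}{g} = \frac{1}{\frac{39240801}{43873166}} = \frac{43873166}{39240801}$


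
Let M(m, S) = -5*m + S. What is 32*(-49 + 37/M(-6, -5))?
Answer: -38016/25 ≈ -1520.6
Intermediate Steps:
M(m, S) = S - 5*m
32*(-49 + 37/M(-6, -5)) = 32*(-49 + 37/(-5 - 5*(-6))) = 32*(-49 + 37/(-5 + 30)) = 32*(-49 + 37/25) = 32*(-1188/25) = -38016/25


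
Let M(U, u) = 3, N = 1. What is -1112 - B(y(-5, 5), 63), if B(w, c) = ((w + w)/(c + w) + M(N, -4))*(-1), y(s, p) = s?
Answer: -32166/29 ≈ -1109.2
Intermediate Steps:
B(w, c) = -3 - 2*w/(c + w) (B(w, c) = ((w + w)/(c + w) + 3)*(-1) = ((2*w)/(c + w) + 3)*(-1) = (2*w/(c + w) + 3)*(-1) = (3 + 2*w/(c + w))*(-1) = -3 - 2*w/(c + w))
-1112 - B(y(-5, 5), 63) = -1112 - (-5*(-5) - 3*63)/(63 - 5) = -1112 - (25 - 189)/58 = -1112 - (-164)/58 = -1112 - 1*(-82/29) = -1112 + 82/29 = -32166/29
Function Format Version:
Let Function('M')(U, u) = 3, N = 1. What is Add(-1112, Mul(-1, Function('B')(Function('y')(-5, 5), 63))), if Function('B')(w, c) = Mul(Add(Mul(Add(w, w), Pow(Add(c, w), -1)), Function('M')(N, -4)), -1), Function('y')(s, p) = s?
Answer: Rational(-32166, 29) ≈ -1109.2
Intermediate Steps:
Function('B')(w, c) = Add(-3, Mul(-2, w, Pow(Add(c, w), -1))) (Function('B')(w, c) = Mul(Add(Mul(Add(w, w), Pow(Add(c, w), -1)), 3), -1) = Mul(Add(Mul(Mul(2, w), Pow(Add(c, w), -1)), 3), -1) = Mul(Add(Mul(2, w, Pow(Add(c, w), -1)), 3), -1) = Mul(Add(3, Mul(2, w, Pow(Add(c, w), -1))), -1) = Add(-3, Mul(-2, w, Pow(Add(c, w), -1))))
Add(-1112, Mul(-1, Function('B')(Function('y')(-5, 5), 63))) = Add(-1112, Mul(-1, Mul(Pow(Add(63, -5), -1), Add(Mul(-5, -5), Mul(-3, 63))))) = Add(-1112, Mul(-1, Mul(Pow(58, -1), Add(25, -189)))) = Add(-1112, Mul(-1, Mul(Rational(1, 58), -164))) = Add(-1112, Mul(-1, Rational(-82, 29))) = Add(-1112, Rational(82, 29)) = Rational(-32166, 29)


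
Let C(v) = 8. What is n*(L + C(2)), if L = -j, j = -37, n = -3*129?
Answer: -17415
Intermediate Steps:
n = -387
L = 37 (L = -1*(-37) = 37)
n*(L + C(2)) = -387*(37 + 8) = -387*45 = -17415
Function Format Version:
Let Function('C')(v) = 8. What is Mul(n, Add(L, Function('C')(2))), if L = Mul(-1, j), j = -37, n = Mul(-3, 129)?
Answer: -17415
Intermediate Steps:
n = -387
L = 37 (L = Mul(-1, -37) = 37)
Mul(n, Add(L, Function('C')(2))) = Mul(-387, Add(37, 8)) = Mul(-387, 45) = -17415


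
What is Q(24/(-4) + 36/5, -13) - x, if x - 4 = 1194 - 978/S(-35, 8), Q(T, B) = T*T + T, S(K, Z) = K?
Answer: -214078/175 ≈ -1223.3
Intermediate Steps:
Q(T, B) = T + T² (Q(T, B) = T² + T = T + T²)
x = 42908/35 (x = 4 + (1194 - 978/(-35)) = 4 + (1194 - 978*(-1)/35) = 4 + (1194 - 1*(-978/35)) = 4 + (1194 + 978/35) = 4 + 42768/35 = 42908/35 ≈ 1225.9)
Q(24/(-4) + 36/5, -13) - x = (24/(-4) + 36/5)*(1 + (24/(-4) + 36/5)) - 1*42908/35 = (24*(-¼) + 36*(⅕))*(1 + (24*(-¼) + 36*(⅕))) - 42908/35 = (-6 + 36/5)*(1 + (-6 + 36/5)) - 42908/35 = 6*(1 + 6/5)/5 - 42908/35 = (6/5)*(11/5) - 42908/35 = 66/25 - 42908/35 = -214078/175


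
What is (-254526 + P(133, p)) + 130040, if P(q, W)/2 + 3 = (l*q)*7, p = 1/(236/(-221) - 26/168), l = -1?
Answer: -126354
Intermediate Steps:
p = -18564/22697 (p = 1/(236*(-1/221) - 26*1/168) = 1/(-236/221 - 13/84) = 1/(-22697/18564) = -18564/22697 ≈ -0.81791)
P(q, W) = -6 - 14*q (P(q, W) = -6 + 2*(-q*7) = -6 + 2*(-7*q) = -6 - 14*q)
(-254526 + P(133, p)) + 130040 = (-254526 + (-6 - 14*133)) + 130040 = (-254526 + (-6 - 1862)) + 130040 = (-254526 - 1868) + 130040 = -256394 + 130040 = -126354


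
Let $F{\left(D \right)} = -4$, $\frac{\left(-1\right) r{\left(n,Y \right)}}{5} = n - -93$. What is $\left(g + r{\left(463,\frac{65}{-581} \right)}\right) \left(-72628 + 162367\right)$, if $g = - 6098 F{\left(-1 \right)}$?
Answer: $1939439268$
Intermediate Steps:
$r{\left(n,Y \right)} = -465 - 5 n$ ($r{\left(n,Y \right)} = - 5 \left(n - -93\right) = - 5 \left(n + 93\right) = - 5 \left(93 + n\right) = -465 - 5 n$)
$g = 24392$ ($g = \left(-6098\right) \left(-4\right) = 24392$)
$\left(g + r{\left(463,\frac{65}{-581} \right)}\right) \left(-72628 + 162367\right) = \left(24392 - 2780\right) \left(-72628 + 162367\right) = \left(24392 - 2780\right) 89739 = 21612 \cdot 89739 = 1939439268$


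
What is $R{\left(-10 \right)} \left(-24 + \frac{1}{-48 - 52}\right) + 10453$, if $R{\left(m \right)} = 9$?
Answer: $\frac{1023691}{100} \approx 10237.0$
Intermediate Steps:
$R{\left(-10 \right)} \left(-24 + \frac{1}{-48 - 52}\right) + 10453 = 9 \left(-24 + \frac{1}{-48 - 52}\right) + 10453 = 9 \left(-24 + \frac{1}{-100}\right) + 10453 = 9 \left(-24 - \frac{1}{100}\right) + 10453 = 9 \left(- \frac{2401}{100}\right) + 10453 = - \frac{21609}{100} + 10453 = \frac{1023691}{100}$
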